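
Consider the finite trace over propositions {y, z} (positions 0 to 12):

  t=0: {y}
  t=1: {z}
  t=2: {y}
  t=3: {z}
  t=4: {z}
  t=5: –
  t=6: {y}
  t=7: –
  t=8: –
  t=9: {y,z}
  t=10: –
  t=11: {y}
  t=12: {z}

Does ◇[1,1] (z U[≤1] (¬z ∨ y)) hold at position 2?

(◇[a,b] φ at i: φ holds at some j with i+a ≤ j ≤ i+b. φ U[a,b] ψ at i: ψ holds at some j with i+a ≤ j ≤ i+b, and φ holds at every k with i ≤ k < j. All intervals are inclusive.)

Check (z U[≤1] (¬z ∨ y)) at each j in [3,3]:
  j=3: fails
No position in the window satisfies it → formula fails.

Does not hold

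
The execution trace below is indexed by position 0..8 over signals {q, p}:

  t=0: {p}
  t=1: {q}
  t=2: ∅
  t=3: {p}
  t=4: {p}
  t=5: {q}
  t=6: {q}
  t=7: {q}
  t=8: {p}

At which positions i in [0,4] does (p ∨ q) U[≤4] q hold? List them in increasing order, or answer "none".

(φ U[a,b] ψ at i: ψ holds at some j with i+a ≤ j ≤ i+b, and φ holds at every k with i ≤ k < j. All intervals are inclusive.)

Evaluate at each i in [0,4]:
  i=0: ✓ (rhs at j=1; lhs holds on [0,0])
  i=1: ✓ (rhs at j=1)
  i=2: ✗ (lhs fails at k=2 before rhs at j=5)
  i=3: ✓ (rhs at j=5; lhs holds on [3,4])
  i=4: ✓ (rhs at j=5; lhs holds on [4,4])

0, 1, 3, 4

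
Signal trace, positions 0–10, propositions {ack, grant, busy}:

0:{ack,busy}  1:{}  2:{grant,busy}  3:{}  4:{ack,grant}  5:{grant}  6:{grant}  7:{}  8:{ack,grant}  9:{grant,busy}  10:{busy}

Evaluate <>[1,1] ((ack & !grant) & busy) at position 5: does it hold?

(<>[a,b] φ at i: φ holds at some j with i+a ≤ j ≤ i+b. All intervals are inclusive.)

Check ((ack & !grant) & busy) at each j in [6,6]:
  j=6: false
No position in the window satisfies it → formula fails.

No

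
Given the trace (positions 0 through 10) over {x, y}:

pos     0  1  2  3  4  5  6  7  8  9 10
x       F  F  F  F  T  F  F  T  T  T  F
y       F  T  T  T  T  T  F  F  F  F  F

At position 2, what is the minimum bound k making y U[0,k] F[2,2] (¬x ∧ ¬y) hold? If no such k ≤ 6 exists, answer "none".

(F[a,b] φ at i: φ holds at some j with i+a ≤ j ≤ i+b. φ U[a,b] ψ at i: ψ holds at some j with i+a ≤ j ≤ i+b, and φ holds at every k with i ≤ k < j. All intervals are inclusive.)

2

Need earliest j ≥ 2 with F[2,2] (¬x ∧ ¬y), and y at every k in [2,j-1].
  j=2: rhs fails.
  j=3: rhs fails.
  j=4: rhs holds; lhs holds on [2,3]. k = 2.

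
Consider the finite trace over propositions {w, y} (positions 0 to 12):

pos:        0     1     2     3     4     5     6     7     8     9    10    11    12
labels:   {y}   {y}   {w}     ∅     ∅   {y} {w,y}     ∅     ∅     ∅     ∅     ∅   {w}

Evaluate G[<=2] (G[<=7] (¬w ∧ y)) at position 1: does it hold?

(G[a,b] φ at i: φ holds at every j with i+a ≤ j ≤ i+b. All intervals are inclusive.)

Check G[<=7] (¬w ∧ y) at every j in [1,3]:
  j=1: fails at 2
  j=2: fails at 2
  j=3: fails at 3
Fails at j=1 → formula fails.

Does not hold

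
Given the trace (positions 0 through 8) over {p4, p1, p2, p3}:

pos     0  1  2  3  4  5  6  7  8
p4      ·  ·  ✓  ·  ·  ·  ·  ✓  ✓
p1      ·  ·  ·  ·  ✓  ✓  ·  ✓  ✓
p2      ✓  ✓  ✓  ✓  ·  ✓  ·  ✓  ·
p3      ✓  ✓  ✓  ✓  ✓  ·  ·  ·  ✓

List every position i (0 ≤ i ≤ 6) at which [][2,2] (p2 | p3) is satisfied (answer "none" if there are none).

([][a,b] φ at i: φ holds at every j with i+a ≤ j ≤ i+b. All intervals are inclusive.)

0, 1, 2, 3, 5, 6

Evaluate at each i in [0,6]:
  i=0: ✓ (all of [2,2])
  i=1: ✓ (all of [3,3])
  i=2: ✓ (all of [4,4])
  i=3: ✓ (all of [5,5])
  i=4: ✗ (fails at j=6)
  i=5: ✓ (all of [7,7])
  i=6: ✓ (all of [8,8])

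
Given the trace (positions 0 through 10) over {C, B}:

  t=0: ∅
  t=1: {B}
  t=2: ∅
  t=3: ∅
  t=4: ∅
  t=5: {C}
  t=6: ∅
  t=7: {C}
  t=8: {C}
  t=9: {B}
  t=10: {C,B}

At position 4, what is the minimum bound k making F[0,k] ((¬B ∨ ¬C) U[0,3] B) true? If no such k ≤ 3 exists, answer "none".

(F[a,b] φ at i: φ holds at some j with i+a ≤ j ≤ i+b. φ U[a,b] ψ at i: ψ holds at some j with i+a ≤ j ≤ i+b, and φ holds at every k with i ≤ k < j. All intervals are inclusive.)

2

Scan j = 4,5,… for ((¬B ∨ ¬C) U[0,3] B):
  j=4: fails
  j=5: fails
  j=6: holds
First hit at j=6, so smallest k = 6-4 = 2.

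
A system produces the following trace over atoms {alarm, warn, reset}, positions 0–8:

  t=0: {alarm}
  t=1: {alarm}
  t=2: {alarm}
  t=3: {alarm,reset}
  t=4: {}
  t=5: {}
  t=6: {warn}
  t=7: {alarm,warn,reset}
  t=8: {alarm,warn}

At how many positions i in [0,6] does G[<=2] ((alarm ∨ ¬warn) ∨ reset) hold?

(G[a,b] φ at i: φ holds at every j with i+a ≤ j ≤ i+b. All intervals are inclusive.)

Evaluate at each i in [0,6]:
  i=0: ✓ (all of [0,2])
  i=1: ✓ (all of [1,3])
  i=2: ✓ (all of [2,4])
  i=3: ✓ (all of [3,5])
  i=4: ✗ (fails at j=6)
  i=5: ✗ (fails at j=6)
  i=6: ✗ (fails at j=6)
Positions where it holds: {0, 1, 2, 3} → 4.

4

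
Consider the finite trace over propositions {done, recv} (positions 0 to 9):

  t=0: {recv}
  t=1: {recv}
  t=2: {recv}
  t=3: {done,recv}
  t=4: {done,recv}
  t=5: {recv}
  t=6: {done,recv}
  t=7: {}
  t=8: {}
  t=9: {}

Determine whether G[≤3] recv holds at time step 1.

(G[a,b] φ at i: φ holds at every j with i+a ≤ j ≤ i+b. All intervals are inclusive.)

Holds

Check recv at every j in [1,4]:
  j=1: true
  j=2: true
  j=3: true
  j=4: true
All positions satisfy it → formula holds.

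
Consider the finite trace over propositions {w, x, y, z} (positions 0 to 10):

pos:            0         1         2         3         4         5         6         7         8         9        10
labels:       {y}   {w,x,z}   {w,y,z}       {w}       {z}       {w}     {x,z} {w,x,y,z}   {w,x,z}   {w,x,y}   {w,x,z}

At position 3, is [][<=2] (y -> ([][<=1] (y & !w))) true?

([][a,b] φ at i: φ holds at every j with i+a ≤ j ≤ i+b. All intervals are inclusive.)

Check (y -> ([][<=1] (y & !w))) at every j in [3,5]:
  j=3: antecedent false → ✓
  j=4: antecedent false → ✓
  j=5: antecedent false → ✓
All positions satisfy it → formula holds.

Yes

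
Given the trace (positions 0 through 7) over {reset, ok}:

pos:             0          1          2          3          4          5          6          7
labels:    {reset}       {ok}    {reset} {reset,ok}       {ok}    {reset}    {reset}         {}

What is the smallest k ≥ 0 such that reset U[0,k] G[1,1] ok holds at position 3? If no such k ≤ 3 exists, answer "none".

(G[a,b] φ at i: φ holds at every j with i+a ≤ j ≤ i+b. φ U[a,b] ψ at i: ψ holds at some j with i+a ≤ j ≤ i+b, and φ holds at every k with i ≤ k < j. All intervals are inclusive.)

Need earliest j ≥ 3 with G[1,1] ok, and reset at every k in [3,j-1].
  j=3: rhs holds (empty prefix). k = 0.

0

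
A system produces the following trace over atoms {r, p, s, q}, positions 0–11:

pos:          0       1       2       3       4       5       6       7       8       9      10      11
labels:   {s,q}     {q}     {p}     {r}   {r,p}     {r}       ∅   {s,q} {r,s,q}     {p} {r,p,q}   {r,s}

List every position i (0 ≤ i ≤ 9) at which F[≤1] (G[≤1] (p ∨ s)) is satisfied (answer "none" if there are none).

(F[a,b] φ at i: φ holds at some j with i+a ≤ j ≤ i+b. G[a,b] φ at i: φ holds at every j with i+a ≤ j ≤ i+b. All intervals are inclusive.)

6, 7, 8, 9

Evaluate at each i in [0,9]:
  i=0: ✗ (none in [0,1])
  i=1: ✗ (none in [1,2])
  i=2: ✗ (none in [2,3])
  i=3: ✗ (none in [3,4])
  i=4: ✗ (none in [4,5])
  i=5: ✗ (none in [5,6])
  i=6: ✓ (witness j=7)
  i=7: ✓ (witness j=7)
  i=8: ✓ (witness j=8)
  i=9: ✓ (witness j=9)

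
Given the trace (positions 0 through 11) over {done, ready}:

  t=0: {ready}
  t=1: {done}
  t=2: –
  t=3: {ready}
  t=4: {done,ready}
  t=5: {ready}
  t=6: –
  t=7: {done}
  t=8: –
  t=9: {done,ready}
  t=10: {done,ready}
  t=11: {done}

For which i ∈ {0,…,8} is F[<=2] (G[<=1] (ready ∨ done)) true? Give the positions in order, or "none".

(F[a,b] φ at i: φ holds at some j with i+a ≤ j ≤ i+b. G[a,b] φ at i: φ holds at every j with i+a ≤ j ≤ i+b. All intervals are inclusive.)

0, 1, 2, 3, 4, 7, 8

Evaluate at each i in [0,8]:
  i=0: ✓ (witness j=0)
  i=1: ✓ (witness j=3)
  i=2: ✓ (witness j=3)
  i=3: ✓ (witness j=3)
  i=4: ✓ (witness j=4)
  i=5: ✗ (none in [5,7])
  i=6: ✗ (none in [6,8])
  i=7: ✓ (witness j=9)
  i=8: ✓ (witness j=9)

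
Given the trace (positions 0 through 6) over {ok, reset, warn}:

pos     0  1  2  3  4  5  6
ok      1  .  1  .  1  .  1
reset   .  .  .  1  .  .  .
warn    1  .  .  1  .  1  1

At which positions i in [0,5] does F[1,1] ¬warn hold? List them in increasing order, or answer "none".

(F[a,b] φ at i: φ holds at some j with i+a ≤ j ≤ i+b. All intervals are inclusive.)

0, 1, 3

Evaluate at each i in [0,5]:
  i=0: ✓ (witness j=1)
  i=1: ✓ (witness j=2)
  i=2: ✗ (none in [3,3])
  i=3: ✓ (witness j=4)
  i=4: ✗ (none in [5,5])
  i=5: ✗ (none in [6,6])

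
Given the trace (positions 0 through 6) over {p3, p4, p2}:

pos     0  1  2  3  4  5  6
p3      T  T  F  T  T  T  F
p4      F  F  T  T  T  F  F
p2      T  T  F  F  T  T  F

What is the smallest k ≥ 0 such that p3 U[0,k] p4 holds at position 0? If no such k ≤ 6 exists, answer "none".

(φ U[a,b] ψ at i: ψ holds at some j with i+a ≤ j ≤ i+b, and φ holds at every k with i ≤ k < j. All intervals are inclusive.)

Need earliest j ≥ 0 with p4, and p3 at every k in [0,j-1].
  j=0: rhs fails.
  j=1: rhs fails.
  j=2: rhs holds; lhs holds on [0,1]. k = 2.

2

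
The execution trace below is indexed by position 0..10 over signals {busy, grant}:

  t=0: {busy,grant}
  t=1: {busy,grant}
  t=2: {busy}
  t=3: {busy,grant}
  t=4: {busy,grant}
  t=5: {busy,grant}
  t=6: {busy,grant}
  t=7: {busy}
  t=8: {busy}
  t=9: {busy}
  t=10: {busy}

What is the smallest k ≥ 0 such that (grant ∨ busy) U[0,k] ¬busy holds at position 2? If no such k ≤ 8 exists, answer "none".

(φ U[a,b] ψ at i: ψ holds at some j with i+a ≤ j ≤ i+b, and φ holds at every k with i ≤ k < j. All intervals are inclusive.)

Need earliest j ≥ 2 with ¬busy, and (grant ∨ busy) at every k in [2,j-1].
  j=2: rhs fails.
  j=3: rhs fails.
  j=4: rhs fails.
  j=5: rhs fails.
  j=6: rhs fails.
  j=7: rhs fails.
  j=8: rhs fails.
  j=9: rhs fails.
  j=10: rhs fails.
No witness within the range → none.

none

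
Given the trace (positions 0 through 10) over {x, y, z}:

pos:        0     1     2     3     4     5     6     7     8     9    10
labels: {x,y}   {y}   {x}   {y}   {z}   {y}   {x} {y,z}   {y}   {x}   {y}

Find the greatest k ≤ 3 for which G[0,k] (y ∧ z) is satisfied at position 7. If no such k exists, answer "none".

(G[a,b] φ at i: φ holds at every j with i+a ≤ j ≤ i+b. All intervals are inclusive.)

0

(y ∧ z) must hold from j=7 onward; find where it first fails.
  j=7: holds
  j=8: fails
Holds on [7,7], so largest k = 0.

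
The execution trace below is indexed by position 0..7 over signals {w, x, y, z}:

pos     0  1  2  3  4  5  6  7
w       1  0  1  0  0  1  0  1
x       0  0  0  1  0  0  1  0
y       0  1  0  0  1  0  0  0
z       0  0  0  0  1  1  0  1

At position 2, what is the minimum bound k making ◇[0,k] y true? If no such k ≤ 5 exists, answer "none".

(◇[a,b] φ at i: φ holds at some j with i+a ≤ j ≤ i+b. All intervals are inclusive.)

Scan j = 2,3,… for y:
  j=2: fails
  j=3: fails
  j=4: holds
First hit at j=4, so smallest k = 4-2 = 2.

2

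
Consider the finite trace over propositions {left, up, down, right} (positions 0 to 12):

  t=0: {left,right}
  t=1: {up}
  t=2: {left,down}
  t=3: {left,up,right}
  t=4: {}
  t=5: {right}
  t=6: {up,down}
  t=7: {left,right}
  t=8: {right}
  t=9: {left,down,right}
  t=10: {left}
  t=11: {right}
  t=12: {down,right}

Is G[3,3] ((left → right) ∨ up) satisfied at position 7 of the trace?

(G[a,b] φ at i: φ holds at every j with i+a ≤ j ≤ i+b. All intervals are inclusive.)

Check ((left → right) ∨ up) at every j in [10,10]:
  j=10: false
Fails at j=10 → formula fails.

Does not hold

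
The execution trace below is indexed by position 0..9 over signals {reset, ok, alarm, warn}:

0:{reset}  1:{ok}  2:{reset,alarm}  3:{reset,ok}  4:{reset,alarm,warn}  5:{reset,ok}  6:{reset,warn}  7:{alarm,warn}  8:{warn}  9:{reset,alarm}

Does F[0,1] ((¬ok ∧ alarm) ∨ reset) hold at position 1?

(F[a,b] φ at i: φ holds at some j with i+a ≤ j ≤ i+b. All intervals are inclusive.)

Check ((¬ok ∧ alarm) ∨ reset) at each j in [1,2]:
  j=1: false
  j=2: true
Found at j=2 → formula holds.

Holds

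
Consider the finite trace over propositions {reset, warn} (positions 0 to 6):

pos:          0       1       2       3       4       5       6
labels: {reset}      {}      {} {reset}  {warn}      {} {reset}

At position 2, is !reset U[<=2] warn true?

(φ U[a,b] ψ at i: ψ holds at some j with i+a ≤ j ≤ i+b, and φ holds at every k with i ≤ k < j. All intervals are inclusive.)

No

Need some j in [2,4] with warn, and !reset at every k in [2,j-1].
  j=2: warn false.
  j=3: warn false.
  j=4: warn holds, but !reset fails at k=3 → not this j.
No j in the window works → until fails.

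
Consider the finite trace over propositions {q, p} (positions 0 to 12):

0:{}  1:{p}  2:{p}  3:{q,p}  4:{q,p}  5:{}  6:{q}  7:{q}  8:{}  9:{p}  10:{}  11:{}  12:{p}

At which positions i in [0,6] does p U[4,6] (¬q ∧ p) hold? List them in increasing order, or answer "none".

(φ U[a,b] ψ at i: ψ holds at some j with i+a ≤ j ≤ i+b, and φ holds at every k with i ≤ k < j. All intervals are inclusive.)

Evaluate at each i in [0,6]:
  i=0: ✗ (no rhs in [4,6])
  i=1: ✗ (no rhs in [5,7])
  i=2: ✗ (no rhs in [6,8])
  i=3: ✗ (lhs fails at k=5 before rhs at j=9)
  i=4: ✗ (lhs fails at k=5 before rhs at j=9)
  i=5: ✗ (lhs fails at k=5 before rhs at j=9)
  i=6: ✗ (lhs fails at k=6 before rhs at j=12)

none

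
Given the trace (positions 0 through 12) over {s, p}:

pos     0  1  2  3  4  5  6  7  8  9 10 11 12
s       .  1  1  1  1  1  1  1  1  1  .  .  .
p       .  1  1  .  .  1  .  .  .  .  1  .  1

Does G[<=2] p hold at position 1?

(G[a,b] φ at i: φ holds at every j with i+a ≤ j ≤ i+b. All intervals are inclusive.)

Check p at every j in [1,3]:
  j=1: true
  j=2: true
  j=3: false
Fails at j=3 → formula fails.

No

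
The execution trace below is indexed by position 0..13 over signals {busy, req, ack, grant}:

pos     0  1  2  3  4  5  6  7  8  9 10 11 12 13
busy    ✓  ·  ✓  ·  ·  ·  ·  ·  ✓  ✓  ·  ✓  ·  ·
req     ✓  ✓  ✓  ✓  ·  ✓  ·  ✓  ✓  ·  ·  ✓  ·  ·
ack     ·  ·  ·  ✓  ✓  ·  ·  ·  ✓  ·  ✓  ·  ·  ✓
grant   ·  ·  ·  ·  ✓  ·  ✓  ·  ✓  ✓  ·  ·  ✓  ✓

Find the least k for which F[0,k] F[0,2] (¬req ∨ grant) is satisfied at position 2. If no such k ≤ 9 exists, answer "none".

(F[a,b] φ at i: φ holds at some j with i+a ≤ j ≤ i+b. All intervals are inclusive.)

0

Scan j = 2,3,… for F[0,2] (¬req ∨ grant):
  j=2: holds
First hit at j=2, so smallest k = 2-2 = 0.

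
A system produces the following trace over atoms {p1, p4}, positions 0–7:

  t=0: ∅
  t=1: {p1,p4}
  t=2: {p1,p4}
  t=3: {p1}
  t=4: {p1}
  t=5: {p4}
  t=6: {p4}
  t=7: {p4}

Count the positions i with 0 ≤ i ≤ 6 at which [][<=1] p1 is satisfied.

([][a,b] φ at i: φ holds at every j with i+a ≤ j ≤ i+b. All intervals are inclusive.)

Evaluate at each i in [0,6]:
  i=0: ✗ (fails at j=0)
  i=1: ✓ (all of [1,2])
  i=2: ✓ (all of [2,3])
  i=3: ✓ (all of [3,4])
  i=4: ✗ (fails at j=5)
  i=5: ✗ (fails at j=5)
  i=6: ✗ (fails at j=6)
Positions where it holds: {1, 2, 3} → 3.

3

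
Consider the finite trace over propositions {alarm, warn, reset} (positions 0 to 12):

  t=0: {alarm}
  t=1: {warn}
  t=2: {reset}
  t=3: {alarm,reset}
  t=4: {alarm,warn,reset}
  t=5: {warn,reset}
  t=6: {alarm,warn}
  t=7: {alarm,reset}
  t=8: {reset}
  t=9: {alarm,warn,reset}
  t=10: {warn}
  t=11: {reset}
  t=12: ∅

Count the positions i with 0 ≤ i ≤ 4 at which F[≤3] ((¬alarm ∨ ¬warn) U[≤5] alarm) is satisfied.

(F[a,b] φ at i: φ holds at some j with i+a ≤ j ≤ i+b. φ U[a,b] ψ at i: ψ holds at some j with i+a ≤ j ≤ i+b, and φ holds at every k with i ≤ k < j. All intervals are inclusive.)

Evaluate at each i in [0,4]:
  i=0: ✓ (witness j=0)
  i=1: ✓ (witness j=1)
  i=2: ✓ (witness j=2)
  i=3: ✓ (witness j=3)
  i=4: ✓ (witness j=4)
Positions where it holds: {0, 1, 2, 3, 4} → 5.

5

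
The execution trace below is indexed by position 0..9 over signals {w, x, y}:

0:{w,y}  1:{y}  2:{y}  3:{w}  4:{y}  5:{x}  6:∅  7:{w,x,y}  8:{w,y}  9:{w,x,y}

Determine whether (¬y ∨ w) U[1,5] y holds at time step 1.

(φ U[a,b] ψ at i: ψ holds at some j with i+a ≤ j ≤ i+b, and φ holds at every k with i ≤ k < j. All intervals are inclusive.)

False

Need some j in [2,6] with y, and (¬y ∨ w) at every k in [1,j-1].
  j=2: y holds, but (¬y ∨ w) fails at k=1 → not this j.
  j=3: y false.
  j=4: y holds, but (¬y ∨ w) fails at k=1 → not this j.
  j=5: y false.
  j=6: y false.
No j in the window works → until fails.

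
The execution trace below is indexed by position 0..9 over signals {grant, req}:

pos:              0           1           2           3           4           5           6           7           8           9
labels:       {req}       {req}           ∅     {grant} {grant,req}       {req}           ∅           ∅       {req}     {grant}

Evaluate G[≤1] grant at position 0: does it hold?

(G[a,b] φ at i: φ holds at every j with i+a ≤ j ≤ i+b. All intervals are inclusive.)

Check grant at every j in [0,1]:
  j=0: false
  j=1: false
Fails at j=0 → formula fails.

No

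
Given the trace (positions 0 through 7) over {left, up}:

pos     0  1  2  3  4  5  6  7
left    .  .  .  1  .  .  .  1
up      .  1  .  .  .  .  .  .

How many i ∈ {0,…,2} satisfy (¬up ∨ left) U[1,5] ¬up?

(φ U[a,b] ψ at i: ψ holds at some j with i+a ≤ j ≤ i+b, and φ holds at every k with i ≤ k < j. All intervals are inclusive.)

1

Evaluate at each i in [0,2]:
  i=0: ✗ (lhs fails at k=1 before rhs at j=2)
  i=1: ✗ (lhs fails at k=1 before rhs at j=2)
  i=2: ✓ (rhs at j=3; lhs holds on [2,2])
Positions where it holds: {2} → 1.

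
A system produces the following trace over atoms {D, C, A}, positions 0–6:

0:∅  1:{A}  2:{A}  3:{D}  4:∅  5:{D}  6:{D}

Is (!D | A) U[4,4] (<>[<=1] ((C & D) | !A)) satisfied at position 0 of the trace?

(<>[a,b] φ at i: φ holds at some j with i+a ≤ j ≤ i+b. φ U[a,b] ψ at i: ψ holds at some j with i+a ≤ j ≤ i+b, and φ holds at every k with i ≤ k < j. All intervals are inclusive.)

False

Need some j in [4,4] with <>[<=1] ((C & D) | !A), and (!D | A) at every k in [0,j-1].
  j=4: <>[<=1] ((C & D) | !A) holds, but (!D | A) fails at k=3 → not this j.
No j in the window works → until fails.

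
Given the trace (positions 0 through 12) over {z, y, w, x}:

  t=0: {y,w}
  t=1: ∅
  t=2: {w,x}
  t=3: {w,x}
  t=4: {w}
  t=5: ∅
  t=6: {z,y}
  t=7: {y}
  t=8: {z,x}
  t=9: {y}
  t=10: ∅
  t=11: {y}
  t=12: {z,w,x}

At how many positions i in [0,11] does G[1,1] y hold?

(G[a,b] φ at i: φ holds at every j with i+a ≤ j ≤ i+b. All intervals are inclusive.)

Evaluate at each i in [0,11]:
  i=0: ✗ (fails at j=1)
  i=1: ✗ (fails at j=2)
  i=2: ✗ (fails at j=3)
  i=3: ✗ (fails at j=4)
  i=4: ✗ (fails at j=5)
  i=5: ✓ (all of [6,6])
  i=6: ✓ (all of [7,7])
  i=7: ✗ (fails at j=8)
  i=8: ✓ (all of [9,9])
  i=9: ✗ (fails at j=10)
  i=10: ✓ (all of [11,11])
  i=11: ✗ (fails at j=12)
Positions where it holds: {5, 6, 8, 10} → 4.

4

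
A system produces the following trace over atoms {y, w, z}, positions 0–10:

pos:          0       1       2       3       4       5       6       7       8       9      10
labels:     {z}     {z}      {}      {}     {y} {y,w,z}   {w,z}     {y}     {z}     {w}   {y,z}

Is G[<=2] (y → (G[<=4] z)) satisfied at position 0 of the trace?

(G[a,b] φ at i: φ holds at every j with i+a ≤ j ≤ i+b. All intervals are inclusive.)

Check (y → (G[<=4] z)) at every j in [0,2]:
  j=0: antecedent false → ✓
  j=1: antecedent false → ✓
  j=2: antecedent false → ✓
All positions satisfy it → formula holds.

Yes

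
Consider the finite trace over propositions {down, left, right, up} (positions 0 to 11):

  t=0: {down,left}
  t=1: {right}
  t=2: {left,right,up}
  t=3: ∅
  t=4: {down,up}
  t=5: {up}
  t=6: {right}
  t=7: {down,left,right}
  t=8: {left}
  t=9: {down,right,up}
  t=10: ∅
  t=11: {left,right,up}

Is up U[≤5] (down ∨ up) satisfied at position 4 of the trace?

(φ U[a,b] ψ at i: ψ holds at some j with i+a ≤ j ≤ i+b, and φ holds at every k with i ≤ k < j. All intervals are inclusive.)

Yes

Need some j in [4,9] with (down ∨ up), and up at every k in [4,j-1].
  j=4: (down ∨ up) holds; no prefix to check → satisfied.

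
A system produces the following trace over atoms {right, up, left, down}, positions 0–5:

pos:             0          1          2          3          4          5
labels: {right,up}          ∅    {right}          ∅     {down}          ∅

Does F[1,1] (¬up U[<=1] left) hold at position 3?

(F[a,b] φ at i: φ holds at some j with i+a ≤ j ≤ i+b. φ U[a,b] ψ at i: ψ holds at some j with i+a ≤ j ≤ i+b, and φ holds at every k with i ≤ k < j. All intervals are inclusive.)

No

Check (¬up U[<=1] left) at each j in [4,4]:
  j=4: fails
No position in the window satisfies it → formula fails.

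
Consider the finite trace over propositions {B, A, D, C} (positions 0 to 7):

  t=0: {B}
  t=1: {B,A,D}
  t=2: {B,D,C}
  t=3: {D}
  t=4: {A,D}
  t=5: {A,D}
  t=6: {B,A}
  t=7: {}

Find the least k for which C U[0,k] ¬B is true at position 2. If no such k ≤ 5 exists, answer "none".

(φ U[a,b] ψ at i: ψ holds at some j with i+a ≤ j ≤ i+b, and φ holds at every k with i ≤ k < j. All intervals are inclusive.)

1

Need earliest j ≥ 2 with ¬B, and C at every k in [2,j-1].
  j=2: rhs fails.
  j=3: rhs holds; lhs holds on [2,2]. k = 1.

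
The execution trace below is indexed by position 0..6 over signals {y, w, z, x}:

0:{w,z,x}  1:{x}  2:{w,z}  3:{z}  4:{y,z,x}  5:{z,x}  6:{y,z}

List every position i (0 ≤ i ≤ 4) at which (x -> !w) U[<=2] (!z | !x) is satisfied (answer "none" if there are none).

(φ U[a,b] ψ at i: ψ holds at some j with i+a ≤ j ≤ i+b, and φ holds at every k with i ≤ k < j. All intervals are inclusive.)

Evaluate at each i in [0,4]:
  i=0: ✗ (lhs fails at k=0 before rhs at j=1)
  i=1: ✓ (rhs at j=1)
  i=2: ✓ (rhs at j=2)
  i=3: ✓ (rhs at j=3)
  i=4: ✓ (rhs at j=6; lhs holds on [4,5])

1, 2, 3, 4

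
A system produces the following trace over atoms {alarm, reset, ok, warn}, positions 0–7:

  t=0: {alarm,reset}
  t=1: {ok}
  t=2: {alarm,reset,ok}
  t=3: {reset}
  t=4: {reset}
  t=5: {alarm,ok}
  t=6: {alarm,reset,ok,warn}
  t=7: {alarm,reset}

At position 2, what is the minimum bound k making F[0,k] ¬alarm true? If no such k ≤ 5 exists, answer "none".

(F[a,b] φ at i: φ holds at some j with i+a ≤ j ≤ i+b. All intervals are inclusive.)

Scan j = 2,3,… for ¬alarm:
  j=2: fails
  j=3: holds
First hit at j=3, so smallest k = 3-2 = 1.

1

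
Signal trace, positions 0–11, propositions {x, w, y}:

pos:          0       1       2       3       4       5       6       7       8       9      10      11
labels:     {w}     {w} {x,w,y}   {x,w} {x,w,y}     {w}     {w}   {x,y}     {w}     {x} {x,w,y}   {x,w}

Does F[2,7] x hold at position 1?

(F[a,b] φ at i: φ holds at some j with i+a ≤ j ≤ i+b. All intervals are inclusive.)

Holds

Check x at each j in [3,8]:
  j=3: true
  j=4: true
  j=5: false
  j=6: false
  j=7: true
  j=8: false
Found at j=3 → formula holds.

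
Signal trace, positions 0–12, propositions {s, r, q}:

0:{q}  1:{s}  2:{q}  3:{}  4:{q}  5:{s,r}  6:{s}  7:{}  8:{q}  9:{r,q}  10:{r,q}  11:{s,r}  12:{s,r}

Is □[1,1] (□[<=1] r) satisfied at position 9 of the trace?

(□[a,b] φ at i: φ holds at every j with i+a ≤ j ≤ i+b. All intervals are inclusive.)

Check □[<=1] r at every j in [10,10]:
  j=10: holds on [10,11]
All positions satisfy it → formula holds.

Yes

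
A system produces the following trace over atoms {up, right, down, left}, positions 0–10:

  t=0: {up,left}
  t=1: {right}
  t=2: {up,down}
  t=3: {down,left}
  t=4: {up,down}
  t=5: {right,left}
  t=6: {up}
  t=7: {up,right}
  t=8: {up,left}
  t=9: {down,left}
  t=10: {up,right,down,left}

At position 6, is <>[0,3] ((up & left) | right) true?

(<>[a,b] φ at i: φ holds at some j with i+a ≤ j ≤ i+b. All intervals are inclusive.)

Check ((up & left) | right) at each j in [6,9]:
  j=6: false
  j=7: true
  j=8: true
  j=9: false
Found at j=7 → formula holds.

True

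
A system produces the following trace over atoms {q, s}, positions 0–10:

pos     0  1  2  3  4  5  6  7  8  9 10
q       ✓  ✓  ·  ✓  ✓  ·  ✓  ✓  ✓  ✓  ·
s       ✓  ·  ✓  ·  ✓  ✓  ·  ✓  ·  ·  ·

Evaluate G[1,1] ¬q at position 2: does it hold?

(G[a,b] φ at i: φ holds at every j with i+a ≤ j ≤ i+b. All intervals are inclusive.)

False

Check ¬q at every j in [3,3]:
  j=3: false
Fails at j=3 → formula fails.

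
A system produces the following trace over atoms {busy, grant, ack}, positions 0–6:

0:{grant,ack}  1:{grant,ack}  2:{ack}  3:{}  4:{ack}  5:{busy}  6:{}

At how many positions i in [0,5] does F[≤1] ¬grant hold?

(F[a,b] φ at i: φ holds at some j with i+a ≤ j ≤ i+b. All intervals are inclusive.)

Evaluate at each i in [0,5]:
  i=0: ✗ (none in [0,1])
  i=1: ✓ (witness j=2)
  i=2: ✓ (witness j=2)
  i=3: ✓ (witness j=3)
  i=4: ✓ (witness j=4)
  i=5: ✓ (witness j=5)
Positions where it holds: {1, 2, 3, 4, 5} → 5.

5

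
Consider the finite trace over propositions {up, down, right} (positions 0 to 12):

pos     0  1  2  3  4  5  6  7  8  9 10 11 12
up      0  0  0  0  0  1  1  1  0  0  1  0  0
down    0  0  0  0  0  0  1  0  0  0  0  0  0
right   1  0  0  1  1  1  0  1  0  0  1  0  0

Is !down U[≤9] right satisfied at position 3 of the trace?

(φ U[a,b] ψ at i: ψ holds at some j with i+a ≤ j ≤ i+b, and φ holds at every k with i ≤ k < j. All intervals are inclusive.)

Holds

Need some j in [3,12] with right, and !down at every k in [3,j-1].
  j=3: right holds; no prefix to check → satisfied.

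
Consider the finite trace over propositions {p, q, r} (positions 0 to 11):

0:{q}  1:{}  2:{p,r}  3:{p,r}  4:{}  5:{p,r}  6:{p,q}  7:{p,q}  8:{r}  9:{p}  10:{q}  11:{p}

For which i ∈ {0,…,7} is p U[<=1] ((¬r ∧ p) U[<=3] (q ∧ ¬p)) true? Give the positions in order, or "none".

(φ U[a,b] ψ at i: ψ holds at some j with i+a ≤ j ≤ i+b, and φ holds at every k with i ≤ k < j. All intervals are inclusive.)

Evaluate at each i in [0,7]:
  i=0: ✓ (rhs at j=0)
  i=1: ✗ (no rhs in [1,2])
  i=2: ✗ (no rhs in [2,3])
  i=3: ✗ (no rhs in [3,4])
  i=4: ✗ (no rhs in [4,5])
  i=5: ✗ (no rhs in [5,6])
  i=6: ✗ (no rhs in [6,7])
  i=7: ✗ (no rhs in [7,8])

0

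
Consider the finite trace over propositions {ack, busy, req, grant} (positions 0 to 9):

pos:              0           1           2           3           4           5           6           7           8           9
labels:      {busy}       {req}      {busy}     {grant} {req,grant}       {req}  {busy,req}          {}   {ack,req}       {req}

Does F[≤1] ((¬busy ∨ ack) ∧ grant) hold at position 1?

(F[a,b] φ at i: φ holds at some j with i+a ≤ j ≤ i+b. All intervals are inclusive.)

Check ((¬busy ∨ ack) ∧ grant) at each j in [1,2]:
  j=1: false
  j=2: false
No position in the window satisfies it → formula fails.

Does not hold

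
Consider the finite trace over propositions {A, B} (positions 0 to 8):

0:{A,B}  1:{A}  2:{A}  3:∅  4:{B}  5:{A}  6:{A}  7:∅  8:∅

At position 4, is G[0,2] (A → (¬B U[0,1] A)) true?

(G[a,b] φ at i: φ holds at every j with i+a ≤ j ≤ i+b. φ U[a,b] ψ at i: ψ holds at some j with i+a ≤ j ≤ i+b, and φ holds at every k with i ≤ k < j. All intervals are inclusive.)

Yes

Check (A → (¬B U[0,1] A)) at every j in [4,6]:
  j=4: antecedent false → ✓
  j=5: antecedent true; consequent holds → ✓
  j=6: antecedent true; consequent holds → ✓
All positions satisfy it → formula holds.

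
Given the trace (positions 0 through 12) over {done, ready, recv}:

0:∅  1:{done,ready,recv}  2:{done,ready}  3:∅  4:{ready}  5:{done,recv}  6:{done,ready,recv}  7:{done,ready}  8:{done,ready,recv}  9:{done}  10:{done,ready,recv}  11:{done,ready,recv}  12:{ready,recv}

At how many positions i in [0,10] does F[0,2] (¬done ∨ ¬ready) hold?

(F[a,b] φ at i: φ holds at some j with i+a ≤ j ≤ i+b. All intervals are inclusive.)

Evaluate at each i in [0,10]:
  i=0: ✓ (witness j=0)
  i=1: ✓ (witness j=3)
  i=2: ✓ (witness j=3)
  i=3: ✓ (witness j=3)
  i=4: ✓ (witness j=4)
  i=5: ✓ (witness j=5)
  i=6: ✗ (none in [6,8])
  i=7: ✓ (witness j=9)
  i=8: ✓ (witness j=9)
  i=9: ✓ (witness j=9)
  i=10: ✓ (witness j=12)
Positions where it holds: {0, 1, 2, 3, 4, 5, 7, 8, 9, 10} → 10.

10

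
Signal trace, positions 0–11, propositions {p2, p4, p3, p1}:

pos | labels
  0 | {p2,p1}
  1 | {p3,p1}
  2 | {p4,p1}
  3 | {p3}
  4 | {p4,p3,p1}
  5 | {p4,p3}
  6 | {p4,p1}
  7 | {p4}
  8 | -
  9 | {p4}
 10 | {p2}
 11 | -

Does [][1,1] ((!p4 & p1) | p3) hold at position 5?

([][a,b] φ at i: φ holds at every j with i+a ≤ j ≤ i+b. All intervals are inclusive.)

False

Check ((!p4 & p1) | p3) at every j in [6,6]:
  j=6: false
Fails at j=6 → formula fails.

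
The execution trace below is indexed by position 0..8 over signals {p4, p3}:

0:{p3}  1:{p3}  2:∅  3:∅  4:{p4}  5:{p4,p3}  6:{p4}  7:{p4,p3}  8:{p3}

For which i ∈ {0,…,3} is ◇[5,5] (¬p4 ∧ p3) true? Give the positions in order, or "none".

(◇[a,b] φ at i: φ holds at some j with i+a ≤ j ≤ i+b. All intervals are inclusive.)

Evaluate at each i in [0,3]:
  i=0: ✗ (none in [5,5])
  i=1: ✗ (none in [6,6])
  i=2: ✗ (none in [7,7])
  i=3: ✓ (witness j=8)

3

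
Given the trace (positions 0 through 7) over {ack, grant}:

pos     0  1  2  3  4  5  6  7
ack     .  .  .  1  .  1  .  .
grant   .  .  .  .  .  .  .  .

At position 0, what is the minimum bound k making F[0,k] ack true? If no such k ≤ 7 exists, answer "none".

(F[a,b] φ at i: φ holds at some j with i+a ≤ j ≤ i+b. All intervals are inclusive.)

Scan j = 0,1,… for ack:
  j=0: fails
  j=1: fails
  j=2: fails
  j=3: holds
First hit at j=3, so smallest k = 3-0 = 3.

3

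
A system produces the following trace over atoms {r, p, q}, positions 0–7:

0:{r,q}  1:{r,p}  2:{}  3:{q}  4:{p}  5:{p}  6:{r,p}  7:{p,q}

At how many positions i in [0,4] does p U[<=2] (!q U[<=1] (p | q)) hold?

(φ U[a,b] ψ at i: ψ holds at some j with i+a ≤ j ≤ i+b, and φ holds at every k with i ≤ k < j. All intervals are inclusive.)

Evaluate at each i in [0,4]:
  i=0: ✓ (rhs at j=0)
  i=1: ✓ (rhs at j=1)
  i=2: ✓ (rhs at j=2)
  i=3: ✓ (rhs at j=3)
  i=4: ✓ (rhs at j=4)
Positions where it holds: {0, 1, 2, 3, 4} → 5.

5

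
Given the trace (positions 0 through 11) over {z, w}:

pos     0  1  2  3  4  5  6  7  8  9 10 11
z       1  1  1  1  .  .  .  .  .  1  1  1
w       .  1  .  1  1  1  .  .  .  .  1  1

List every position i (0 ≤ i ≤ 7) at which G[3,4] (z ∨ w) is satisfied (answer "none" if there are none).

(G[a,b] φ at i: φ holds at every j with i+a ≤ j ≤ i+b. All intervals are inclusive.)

Evaluate at each i in [0,7]:
  i=0: ✓ (all of [3,4])
  i=1: ✓ (all of [4,5])
  i=2: ✗ (fails at j=6)
  i=3: ✗ (fails at j=6)
  i=4: ✗ (fails at j=7)
  i=5: ✗ (fails at j=8)
  i=6: ✓ (all of [9,10])
  i=7: ✓ (all of [10,11])

0, 1, 6, 7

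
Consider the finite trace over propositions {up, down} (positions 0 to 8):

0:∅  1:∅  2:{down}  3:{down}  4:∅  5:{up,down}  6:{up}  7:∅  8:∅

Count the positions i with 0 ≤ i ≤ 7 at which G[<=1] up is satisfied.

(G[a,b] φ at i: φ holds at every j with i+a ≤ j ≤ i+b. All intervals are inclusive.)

Evaluate at each i in [0,7]:
  i=0: ✗ (fails at j=0)
  i=1: ✗ (fails at j=1)
  i=2: ✗ (fails at j=2)
  i=3: ✗ (fails at j=3)
  i=4: ✗ (fails at j=4)
  i=5: ✓ (all of [5,6])
  i=6: ✗ (fails at j=7)
  i=7: ✗ (fails at j=7)
Positions where it holds: {5} → 1.

1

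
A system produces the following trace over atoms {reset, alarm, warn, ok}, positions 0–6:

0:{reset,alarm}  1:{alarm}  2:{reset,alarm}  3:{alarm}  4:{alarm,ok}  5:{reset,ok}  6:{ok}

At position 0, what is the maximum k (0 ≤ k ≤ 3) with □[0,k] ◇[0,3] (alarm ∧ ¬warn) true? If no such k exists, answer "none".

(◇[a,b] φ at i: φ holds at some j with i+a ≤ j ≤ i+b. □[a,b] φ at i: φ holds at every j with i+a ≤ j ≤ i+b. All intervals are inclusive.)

◇[0,3] (alarm ∧ ¬warn) must hold from j=0 onward; find where it first fails.
  j=0: holds
  j=1: holds
  j=2: holds
  j=3: holds
Holds through j=3; largest k = 3.

3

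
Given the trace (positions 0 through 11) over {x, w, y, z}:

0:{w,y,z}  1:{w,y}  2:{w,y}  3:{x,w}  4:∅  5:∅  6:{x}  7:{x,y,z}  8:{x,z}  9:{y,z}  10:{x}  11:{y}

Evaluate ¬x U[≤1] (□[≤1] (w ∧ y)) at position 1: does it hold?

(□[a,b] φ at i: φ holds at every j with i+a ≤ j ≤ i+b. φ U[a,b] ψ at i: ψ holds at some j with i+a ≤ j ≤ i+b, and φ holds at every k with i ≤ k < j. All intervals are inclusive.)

Yes

Need some j in [1,2] with □[≤1] (w ∧ y), and ¬x at every k in [1,j-1].
  j=1: □[≤1] (w ∧ y) holds; no prefix to check → satisfied.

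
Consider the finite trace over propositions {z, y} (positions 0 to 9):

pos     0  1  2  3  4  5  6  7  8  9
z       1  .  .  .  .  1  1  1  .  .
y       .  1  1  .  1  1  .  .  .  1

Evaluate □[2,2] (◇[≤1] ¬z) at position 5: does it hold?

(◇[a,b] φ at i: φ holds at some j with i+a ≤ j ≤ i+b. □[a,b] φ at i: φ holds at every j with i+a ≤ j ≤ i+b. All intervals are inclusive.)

True

Check ◇[≤1] ¬z at every j in [7,7]:
  j=7: holds (witness at 8)
All positions satisfy it → formula holds.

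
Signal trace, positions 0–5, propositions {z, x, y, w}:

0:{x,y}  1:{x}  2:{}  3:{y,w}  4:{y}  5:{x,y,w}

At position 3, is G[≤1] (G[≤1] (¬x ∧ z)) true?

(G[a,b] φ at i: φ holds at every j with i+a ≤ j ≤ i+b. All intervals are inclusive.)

False

Check G[≤1] (¬x ∧ z) at every j in [3,4]:
  j=3: fails at 3
  j=4: fails at 4
Fails at j=3 → formula fails.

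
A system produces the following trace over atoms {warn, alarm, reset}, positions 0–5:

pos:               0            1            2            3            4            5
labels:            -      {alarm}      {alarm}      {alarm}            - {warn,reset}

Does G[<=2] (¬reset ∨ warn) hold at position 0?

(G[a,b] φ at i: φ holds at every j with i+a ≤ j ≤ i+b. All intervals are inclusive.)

Yes

Check (¬reset ∨ warn) at every j in [0,2]:
  j=0: true
  j=1: true
  j=2: true
All positions satisfy it → formula holds.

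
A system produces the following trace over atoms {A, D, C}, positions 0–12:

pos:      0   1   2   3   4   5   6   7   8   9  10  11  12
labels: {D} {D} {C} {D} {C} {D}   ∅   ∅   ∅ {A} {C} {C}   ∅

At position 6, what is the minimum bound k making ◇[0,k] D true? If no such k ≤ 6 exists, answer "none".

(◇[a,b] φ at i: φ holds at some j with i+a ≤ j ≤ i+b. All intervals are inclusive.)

Scan j = 6,7,… for D:
  j=6: fails
  j=7: fails
  j=8: fails
  j=9: fails
  j=10: fails
  j=11: fails
  j=12: fails
No j in [6,12] satisfies it → none.

none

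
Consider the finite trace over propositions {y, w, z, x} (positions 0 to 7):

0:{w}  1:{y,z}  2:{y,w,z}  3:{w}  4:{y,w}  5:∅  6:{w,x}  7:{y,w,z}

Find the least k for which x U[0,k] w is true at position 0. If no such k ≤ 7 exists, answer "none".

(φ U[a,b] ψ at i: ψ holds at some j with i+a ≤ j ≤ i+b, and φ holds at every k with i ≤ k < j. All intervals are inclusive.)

0

Need earliest j ≥ 0 with w, and x at every k in [0,j-1].
  j=0: rhs holds (empty prefix). k = 0.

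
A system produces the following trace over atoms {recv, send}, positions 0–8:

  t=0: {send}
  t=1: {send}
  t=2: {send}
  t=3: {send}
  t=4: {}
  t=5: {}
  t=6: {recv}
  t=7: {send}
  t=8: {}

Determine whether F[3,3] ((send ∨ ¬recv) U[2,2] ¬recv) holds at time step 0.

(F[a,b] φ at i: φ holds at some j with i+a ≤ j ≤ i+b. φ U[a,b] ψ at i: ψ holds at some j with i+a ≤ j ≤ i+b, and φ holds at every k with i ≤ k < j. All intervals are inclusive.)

Holds

Check ((send ∨ ¬recv) U[2,2] ¬recv) at each j in [3,3]:
  j=3: holds
Found at j=3 → formula holds.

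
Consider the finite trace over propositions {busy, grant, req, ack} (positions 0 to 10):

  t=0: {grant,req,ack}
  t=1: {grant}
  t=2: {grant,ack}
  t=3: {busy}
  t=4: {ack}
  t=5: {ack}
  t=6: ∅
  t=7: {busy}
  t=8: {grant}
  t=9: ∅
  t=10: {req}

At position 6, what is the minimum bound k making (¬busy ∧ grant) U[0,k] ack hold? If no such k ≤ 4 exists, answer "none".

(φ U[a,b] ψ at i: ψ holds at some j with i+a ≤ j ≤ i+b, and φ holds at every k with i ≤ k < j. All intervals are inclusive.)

none

Need earliest j ≥ 6 with ack, and (¬busy ∧ grant) at every k in [6,j-1].
  j=6: rhs fails.
  j=7: rhs fails.
  j=8: rhs fails.
  j=9: rhs fails.
  j=10: rhs fails.
No witness within the range → none.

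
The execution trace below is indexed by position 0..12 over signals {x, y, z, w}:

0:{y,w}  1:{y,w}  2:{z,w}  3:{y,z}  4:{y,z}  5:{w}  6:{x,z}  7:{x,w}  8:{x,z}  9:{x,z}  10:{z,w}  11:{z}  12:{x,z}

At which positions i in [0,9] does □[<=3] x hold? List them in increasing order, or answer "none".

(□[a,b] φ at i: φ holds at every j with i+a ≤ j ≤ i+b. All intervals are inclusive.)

6

Evaluate at each i in [0,9]:
  i=0: ✗ (fails at j=0)
  i=1: ✗ (fails at j=1)
  i=2: ✗ (fails at j=2)
  i=3: ✗ (fails at j=3)
  i=4: ✗ (fails at j=4)
  i=5: ✗ (fails at j=5)
  i=6: ✓ (all of [6,9])
  i=7: ✗ (fails at j=10)
  i=8: ✗ (fails at j=10)
  i=9: ✗ (fails at j=10)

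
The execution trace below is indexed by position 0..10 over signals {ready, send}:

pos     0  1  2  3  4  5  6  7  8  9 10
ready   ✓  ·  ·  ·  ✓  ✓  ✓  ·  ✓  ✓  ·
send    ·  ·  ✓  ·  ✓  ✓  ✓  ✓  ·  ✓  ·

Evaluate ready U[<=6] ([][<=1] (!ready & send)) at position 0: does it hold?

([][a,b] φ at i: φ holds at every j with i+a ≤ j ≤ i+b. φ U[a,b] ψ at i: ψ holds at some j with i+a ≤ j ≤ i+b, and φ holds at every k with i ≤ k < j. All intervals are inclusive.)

Need some j in [0,6] with [][<=1] (!ready & send), and ready at every k in [0,j-1].
  j=0: [][<=1] (!ready & send) — fails at 0.
  j=1: [][<=1] (!ready & send) — fails at 1.
  j=2: [][<=1] (!ready & send) — fails at 3.
  j=3: [][<=1] (!ready & send) — fails at 3.
  j=4: [][<=1] (!ready & send) — fails at 4.
  j=5: [][<=1] (!ready & send) — fails at 5.
  j=6: [][<=1] (!ready & send) — fails at 6.
No j in the window works → until fails.

No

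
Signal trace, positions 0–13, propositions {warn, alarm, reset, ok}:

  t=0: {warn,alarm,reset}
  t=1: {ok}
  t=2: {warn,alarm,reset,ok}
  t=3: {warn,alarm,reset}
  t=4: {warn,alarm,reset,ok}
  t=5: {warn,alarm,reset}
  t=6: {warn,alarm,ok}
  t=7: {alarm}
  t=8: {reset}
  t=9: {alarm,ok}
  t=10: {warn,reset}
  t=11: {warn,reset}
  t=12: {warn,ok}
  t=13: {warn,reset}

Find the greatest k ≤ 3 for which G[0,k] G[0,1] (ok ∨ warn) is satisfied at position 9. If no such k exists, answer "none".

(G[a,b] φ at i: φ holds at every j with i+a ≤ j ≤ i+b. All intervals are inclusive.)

G[0,1] (ok ∨ warn) must hold from j=9 onward; find where it first fails.
  j=9: holds
  j=10: holds
  j=11: holds
  j=12: holds
Holds through j=12; largest k = 3.

3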